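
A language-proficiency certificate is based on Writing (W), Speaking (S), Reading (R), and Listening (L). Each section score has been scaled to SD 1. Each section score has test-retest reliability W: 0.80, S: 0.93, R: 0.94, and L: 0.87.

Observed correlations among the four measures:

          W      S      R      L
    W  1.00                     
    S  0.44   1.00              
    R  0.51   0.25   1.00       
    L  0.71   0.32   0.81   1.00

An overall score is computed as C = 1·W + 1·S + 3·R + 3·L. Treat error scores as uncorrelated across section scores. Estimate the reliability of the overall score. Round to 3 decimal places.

0.957

Var(C) = 1 + 1 + 3² + 3² + 2·[0.44 + 3·0.51 + 3·0.71 + 3·0.25 + 3·0.32 + 9·0.81] = 20 + 26.2 = 46.2.
Because errors are independent across components, Cov(Tᵢ,Tⱼ) = Cov(Xᵢ,Xⱼ); the off-diagonal part of the true-score variance is the same as above.
True-score variance = [0.80 + 0.93 + 3²·0.94 + 3²·0.87] + 26.2 = 18.02 + 26.2 = 44.22.
Reliability = 44.22 / 46.2 = 0.957.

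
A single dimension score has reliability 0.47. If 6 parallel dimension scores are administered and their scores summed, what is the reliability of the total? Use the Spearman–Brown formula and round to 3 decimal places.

0.842

ρ_k = kρ / (1 + (k−1)ρ) = 6·0.47 / (1 + 5·0.47) = 2.820 / 3.350 = 0.842.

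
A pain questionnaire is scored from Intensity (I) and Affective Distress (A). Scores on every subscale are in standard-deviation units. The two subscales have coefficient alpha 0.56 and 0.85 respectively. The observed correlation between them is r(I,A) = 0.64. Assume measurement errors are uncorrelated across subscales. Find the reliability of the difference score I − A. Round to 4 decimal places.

0.1806

Var(I−A) = 1 + 1 − 2·0.64 = 2 − 1.28 = 0.72.
With uncorrelated errors the cross-covariances are all true-score covariance, so they carry over unchanged; only the diagonal terms shrink to ρᵢσᵢ².
True-score variance = [0.56 + 0.85] − 1.28 = 1.41 − 1.28 = 0.13.
Reliability = 0.13 / 0.72 = 0.1806.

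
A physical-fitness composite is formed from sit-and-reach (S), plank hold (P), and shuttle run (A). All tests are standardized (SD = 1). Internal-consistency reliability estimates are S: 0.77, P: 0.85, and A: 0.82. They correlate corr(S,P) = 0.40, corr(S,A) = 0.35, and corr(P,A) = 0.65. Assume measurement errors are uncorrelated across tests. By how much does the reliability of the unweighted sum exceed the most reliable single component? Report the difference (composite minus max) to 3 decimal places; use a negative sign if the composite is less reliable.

0.053

Var(sum) = 3 + 2.8 = 5.8; true-score variance = 2.44 + 2.8 = 5.24; composite reliability = 0.9034.
Max component reliability = 0.8500.
Difference = 0.9034 − 0.8500 = 0.053.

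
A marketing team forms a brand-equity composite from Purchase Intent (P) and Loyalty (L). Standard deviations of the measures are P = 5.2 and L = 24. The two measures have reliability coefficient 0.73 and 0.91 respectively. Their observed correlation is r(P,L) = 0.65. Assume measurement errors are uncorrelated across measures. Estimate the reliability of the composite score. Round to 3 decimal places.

0.923

Var(P+L) = 5.2² + 24² + 2·[5.2·24·0.65] = 603.04 + 162.24 = 765.28.
With uncorrelated errors the cross-covariances are all true-score covariance, so they carry over unchanged; only the diagonal terms shrink to ρᵢσᵢ².
True-score variance = [5.2²·0.73 + 24²·0.91] + 162.24 = 543.899 + 162.24 = 706.139.
Reliability = 706.139 / 765.28 = 0.923.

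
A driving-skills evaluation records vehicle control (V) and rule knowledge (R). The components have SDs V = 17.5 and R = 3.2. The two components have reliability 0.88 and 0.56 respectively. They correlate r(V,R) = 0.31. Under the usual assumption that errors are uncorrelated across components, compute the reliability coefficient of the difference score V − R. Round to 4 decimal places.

Var(V−R) = 17.5² + 3.2² − 2·17.5·3.2·0.31 = 316.49 − 34.72 = 281.77.
With uncorrelated errors the cross-covariances are all true-score covariance, so they carry over unchanged; only the diagonal terms shrink to ρᵢσᵢ².
True-score variance = [17.5²·0.88 + 3.2²·0.56] − 34.72 = 275.234 − 34.72 = 240.514.
Reliability = 240.514 / 281.77 = 0.8536.

0.8536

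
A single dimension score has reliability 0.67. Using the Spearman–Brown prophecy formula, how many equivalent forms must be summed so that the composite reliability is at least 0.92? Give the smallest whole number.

k ≥ ρ*(1−ρ₁)/(ρ₁(1−ρ*)) = 0.92·0.33 / (0.67·0.08) = 5.664.
Smallest integer k = 6.

6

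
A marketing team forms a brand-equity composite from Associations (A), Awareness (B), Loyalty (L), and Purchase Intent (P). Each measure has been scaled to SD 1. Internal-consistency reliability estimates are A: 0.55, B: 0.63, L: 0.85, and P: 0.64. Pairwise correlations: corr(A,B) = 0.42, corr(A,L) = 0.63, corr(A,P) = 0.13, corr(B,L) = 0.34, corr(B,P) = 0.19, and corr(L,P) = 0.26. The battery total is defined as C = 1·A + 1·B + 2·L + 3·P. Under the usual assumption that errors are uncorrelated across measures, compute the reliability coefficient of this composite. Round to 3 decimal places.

0.812

Var(C) = 1 + 1 + 2² + 3² + 2·[0.42 + 2·0.63 + 3·0.13 + 2·0.34 + 3·0.19 + 6·0.26] = 15 + 9.76 = 24.76.
Under uncorrelated errors the observed covariances equal the true-score covariances, so only the own-variance terms attenuate.
True-score variance = [0.55 + 0.63 + 2²·0.85 + 3²·0.64] + 9.76 = 10.34 + 9.76 = 20.1.
Reliability = 20.1 / 24.76 = 0.812.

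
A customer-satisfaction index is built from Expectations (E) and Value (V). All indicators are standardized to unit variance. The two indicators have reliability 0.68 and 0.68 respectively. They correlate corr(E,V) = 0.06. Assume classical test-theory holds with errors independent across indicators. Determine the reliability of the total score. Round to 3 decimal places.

Var(E+V) = 2 + 2·[0.06] = 2 + 0.12 = 2.12.
With uncorrelated errors the cross-covariances are all true-score covariance, so they carry over unchanged; only the diagonal terms shrink to ρᵢσᵢ².
True-score variance = [0.68 + 0.68] + 0.12 = 1.36 + 0.12 = 1.48.
Reliability = 1.48 / 2.12 = 0.698.

0.698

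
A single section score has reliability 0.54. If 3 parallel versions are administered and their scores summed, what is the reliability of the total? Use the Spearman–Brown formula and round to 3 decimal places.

0.779

ρ_k = kρ / (1 + (k−1)ρ) = 3·0.54 / (1 + 2·0.54) = 1.620 / 2.080 = 0.779.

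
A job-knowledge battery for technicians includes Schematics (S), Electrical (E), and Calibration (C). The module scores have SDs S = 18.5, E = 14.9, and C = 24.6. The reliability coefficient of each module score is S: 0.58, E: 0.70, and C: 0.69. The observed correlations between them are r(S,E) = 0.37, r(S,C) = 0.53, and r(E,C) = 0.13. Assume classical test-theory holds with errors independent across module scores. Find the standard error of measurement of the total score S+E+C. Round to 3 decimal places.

19.949

Var(total) = 1169.42 + 781.687 = 1951.11.
True-score variance = 771.472 + 781.687 = 1553.16, so reliability = 0.7960.
Error variance = 1951.11 − 1553.16 = 397.948; SEM = √397.948 = 19.949.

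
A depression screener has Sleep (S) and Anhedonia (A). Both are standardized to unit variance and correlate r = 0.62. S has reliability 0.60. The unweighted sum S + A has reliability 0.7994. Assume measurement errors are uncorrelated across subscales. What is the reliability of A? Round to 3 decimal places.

0.750

Var(S+A) = 2 + 2·0.62 = 3.240.
True-score variance = ρ_S + ρ_A + 2·0.62, so 0.7994 = (0.60 + ρ_A + 1.24) / 3.240.
ρ_A = 0.7994·3.240 − 0.60 − 1.24 = 0.750.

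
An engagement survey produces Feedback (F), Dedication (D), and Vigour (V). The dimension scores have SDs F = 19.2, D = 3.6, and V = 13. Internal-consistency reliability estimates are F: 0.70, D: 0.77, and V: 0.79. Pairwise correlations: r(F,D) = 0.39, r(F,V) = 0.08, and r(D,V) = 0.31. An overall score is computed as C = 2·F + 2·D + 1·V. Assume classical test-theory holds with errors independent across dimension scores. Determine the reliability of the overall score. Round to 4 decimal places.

Var(C) = 2²·19.2² + 2²·3.6² + 13² + 2·[4·19.2·3.6·0.39 + 2·19.2·13·0.08 + 2·3.6·13·0.31] = 1695.4 + 353.558 = 2048.96.
With uncorrelated errors the cross-covariances are all true-score covariance, so they carry over unchanged; only the diagonal terms shrink to ρᵢσᵢ².
True-score variance = [2²·19.2²·0.70 + 2²·3.6²·0.77 + 13²·0.79] + 353.558 = 1205.62 + 353.558 = 1559.18.
Reliability = 1559.18 / 2048.96 = 0.7610.

0.7610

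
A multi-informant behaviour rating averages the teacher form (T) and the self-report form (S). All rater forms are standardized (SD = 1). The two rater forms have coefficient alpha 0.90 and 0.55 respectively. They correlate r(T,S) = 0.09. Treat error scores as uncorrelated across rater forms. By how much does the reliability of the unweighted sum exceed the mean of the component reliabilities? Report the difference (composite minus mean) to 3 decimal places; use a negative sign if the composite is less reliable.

Var(sum) = 2 + 0.18 = 2.18; true-score variance = 1.45 + 0.18 = 1.63; composite reliability = 0.7477.
Mean component reliability = 0.7250.
Difference = 0.7477 − 0.7250 = 0.023.

0.023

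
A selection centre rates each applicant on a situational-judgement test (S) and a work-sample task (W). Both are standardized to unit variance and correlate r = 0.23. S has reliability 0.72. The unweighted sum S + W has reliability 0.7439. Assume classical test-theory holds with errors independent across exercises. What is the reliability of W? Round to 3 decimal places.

0.650

Var(S+W) = 2 + 2·0.23 = 2.460.
True-score variance = ρ_S + ρ_W + 2·0.23, so 0.7439 = (0.72 + ρ_W + 0.46) / 2.460.
ρ_W = 0.7439·2.460 − 0.72 − 0.46 = 0.650.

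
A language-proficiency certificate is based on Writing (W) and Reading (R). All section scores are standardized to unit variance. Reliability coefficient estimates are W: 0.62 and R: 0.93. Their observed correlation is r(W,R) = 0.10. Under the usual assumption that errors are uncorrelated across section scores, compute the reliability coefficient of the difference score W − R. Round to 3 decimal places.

0.750

Var(W−R) = 1 + 1 − 2·0.10 = 2 − 0.2 = 1.8.
With uncorrelated errors the cross-covariances are all true-score covariance, so they carry over unchanged; only the diagonal terms shrink to ρᵢσᵢ².
True-score variance = [0.62 + 0.93] − 0.2 = 1.55 − 0.2 = 1.35.
Reliability = 1.35 / 1.8 = 0.750.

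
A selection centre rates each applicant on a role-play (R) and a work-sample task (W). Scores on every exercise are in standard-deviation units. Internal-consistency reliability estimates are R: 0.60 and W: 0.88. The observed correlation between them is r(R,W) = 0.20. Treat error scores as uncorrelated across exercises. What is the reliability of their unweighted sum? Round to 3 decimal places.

Var(R+W) = 2 + 2·[0.20] = 2 + 0.4 = 2.4.
With uncorrelated errors the cross-covariances are all true-score covariance, so they carry over unchanged; only the diagonal terms shrink to ρᵢσᵢ².
True-score variance = [0.60 + 0.88] + 0.4 = 1.48 + 0.4 = 1.88.
Reliability = 1.88 / 2.4 = 0.783.

0.783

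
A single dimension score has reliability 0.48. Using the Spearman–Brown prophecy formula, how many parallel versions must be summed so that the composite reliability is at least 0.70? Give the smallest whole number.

k ≥ ρ*(1−ρ₁)/(ρ₁(1−ρ*)) = 0.70·0.52 / (0.48·0.30) = 2.528.
Smallest integer k = 3.

3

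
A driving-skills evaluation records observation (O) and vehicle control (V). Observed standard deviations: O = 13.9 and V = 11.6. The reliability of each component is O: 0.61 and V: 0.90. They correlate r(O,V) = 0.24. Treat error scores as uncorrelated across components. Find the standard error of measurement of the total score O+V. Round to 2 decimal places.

Var(total) = 327.77 + 77.3952 = 405.165.
True-score variance = 238.962 + 77.3952 = 316.357, so reliability = 0.7808.
Error variance = 405.165 − 316.357 = 88.8079; SEM = √88.8079 = 9.42.

9.42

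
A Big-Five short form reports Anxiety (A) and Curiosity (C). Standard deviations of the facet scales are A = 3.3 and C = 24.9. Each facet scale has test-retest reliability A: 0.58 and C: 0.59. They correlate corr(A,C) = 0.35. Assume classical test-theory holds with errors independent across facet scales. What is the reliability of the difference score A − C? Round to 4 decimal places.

Var(A−C) = 3.3² + 24.9² − 2·3.3·24.9·0.35 = 630.9 − 57.519 = 573.381.
With uncorrelated errors the cross-covariances are all true-score covariance, so they carry over unchanged; only the diagonal terms shrink to ρᵢσᵢ².
True-score variance = [3.3²·0.58 + 24.9²·0.59] − 57.519 = 372.122 − 57.519 = 314.603.
Reliability = 314.603 / 573.381 = 0.5487.

0.5487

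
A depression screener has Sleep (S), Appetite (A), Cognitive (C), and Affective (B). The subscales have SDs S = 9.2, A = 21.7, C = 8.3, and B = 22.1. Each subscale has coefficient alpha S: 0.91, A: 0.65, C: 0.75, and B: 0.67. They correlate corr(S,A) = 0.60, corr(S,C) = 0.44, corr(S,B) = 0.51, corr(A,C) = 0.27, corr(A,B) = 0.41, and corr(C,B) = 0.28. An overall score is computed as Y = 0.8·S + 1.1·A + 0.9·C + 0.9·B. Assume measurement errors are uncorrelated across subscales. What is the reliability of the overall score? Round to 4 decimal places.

Var(Y) = 0.8²·9.2² + 1.1²·21.7² + 0.9²·8.3² + 0.9²·22.1² + 2·[0.88·9.2·21.7·0.60 + 0.72·9.2·8.3·0.44 + 0.72·9.2·22.1·0.51 + 0.99·21.7·8.3·0.27 + 0.99·21.7·22.1·0.41 + 0.81·8.3·22.1·0.28] = 1075.36 + 977.325 = 2052.68.
Under uncorrelated errors the observed covariances equal the true-score covariances, so only the own-variance terms attenuate.
True-score variance = [0.8²·9.2²·0.91 + 1.1²·21.7²·0.65 + 0.9²·8.3²·0.75 + 0.9²·22.1²·0.67] + 977.325 = 726.56 + 977.325 = 1703.89.
Reliability = 1703.89 / 2052.68 = 0.8301.

0.8301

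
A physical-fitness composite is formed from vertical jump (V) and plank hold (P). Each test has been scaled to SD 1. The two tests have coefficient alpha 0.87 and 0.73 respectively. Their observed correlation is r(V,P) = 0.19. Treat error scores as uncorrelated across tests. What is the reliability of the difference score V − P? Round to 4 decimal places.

0.7531

Var(V−P) = 1 + 1 − 2·0.19 = 2 − 0.38 = 1.62.
With uncorrelated errors the cross-covariances are all true-score covariance, so they carry over unchanged; only the diagonal terms shrink to ρᵢσᵢ².
True-score variance = [0.87 + 0.73] − 0.38 = 1.6 − 0.38 = 1.22.
Reliability = 1.22 / 1.62 = 0.7531.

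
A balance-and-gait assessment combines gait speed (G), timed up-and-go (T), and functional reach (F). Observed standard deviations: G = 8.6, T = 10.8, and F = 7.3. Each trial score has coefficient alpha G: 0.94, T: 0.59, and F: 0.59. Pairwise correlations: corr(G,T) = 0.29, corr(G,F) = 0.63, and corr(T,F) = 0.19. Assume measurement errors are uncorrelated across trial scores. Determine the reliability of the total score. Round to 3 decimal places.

Var(G+T+F) = 8.6² + 10.8² + 7.3² + 2·[8.6·10.8·0.29 + 8.6·7.3·0.63 + 10.8·7.3·0.19] = 243.89 + 162.932 = 406.822.
Because errors are independent across components, Cov(Tᵢ,Tⱼ) = Cov(Xᵢ,Xⱼ); the off-diagonal part of the true-score variance is the same as above.
True-score variance = [8.6²·0.94 + 10.8²·0.59 + 7.3²·0.59] + 162.932 = 169.781 + 162.932 = 332.713.
Reliability = 332.713 / 406.822 = 0.818.

0.818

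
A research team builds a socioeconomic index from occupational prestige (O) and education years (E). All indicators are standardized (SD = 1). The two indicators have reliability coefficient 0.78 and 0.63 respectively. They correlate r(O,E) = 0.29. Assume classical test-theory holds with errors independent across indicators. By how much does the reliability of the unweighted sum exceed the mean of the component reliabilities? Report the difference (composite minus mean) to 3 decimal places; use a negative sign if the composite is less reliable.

0.066

Var(sum) = 2 + 0.58 = 2.58; true-score variance = 1.41 + 0.58 = 1.99; composite reliability = 0.7713.
Mean component reliability = 0.7050.
Difference = 0.7713 − 0.7050 = 0.066.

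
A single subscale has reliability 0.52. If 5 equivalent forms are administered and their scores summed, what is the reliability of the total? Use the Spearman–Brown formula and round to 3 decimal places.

0.844

ρ_k = kρ / (1 + (k−1)ρ) = 5·0.52 / (1 + 4·0.52) = 2.600 / 3.080 = 0.844.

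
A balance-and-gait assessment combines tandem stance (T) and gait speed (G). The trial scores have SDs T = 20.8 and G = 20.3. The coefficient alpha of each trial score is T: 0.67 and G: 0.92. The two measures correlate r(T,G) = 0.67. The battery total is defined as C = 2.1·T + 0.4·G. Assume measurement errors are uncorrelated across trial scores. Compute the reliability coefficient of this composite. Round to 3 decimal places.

0.741

Var(C) = 2.1²·20.8² + 0.4²·20.3² + 2·[0.84·20.8·20.3·0.67] = 1973.88 + 475.273 = 2449.15.
Because errors are independent across components, Cov(Tᵢ,Tⱼ) = Cov(Xᵢ,Xⱼ); the off-diagonal part of the true-score variance is the same as above.
True-score variance = [2.1²·20.8²·0.67 + 0.4²·20.3²·0.92] + 475.273 = 1338.98 + 475.273 = 1814.25.
Reliability = 1814.25 / 2449.15 = 0.741.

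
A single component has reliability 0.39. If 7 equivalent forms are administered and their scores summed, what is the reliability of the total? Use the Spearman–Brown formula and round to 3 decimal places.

0.817

ρ_k = kρ / (1 + (k−1)ρ) = 7·0.39 / (1 + 6·0.39) = 2.730 / 3.340 = 0.817.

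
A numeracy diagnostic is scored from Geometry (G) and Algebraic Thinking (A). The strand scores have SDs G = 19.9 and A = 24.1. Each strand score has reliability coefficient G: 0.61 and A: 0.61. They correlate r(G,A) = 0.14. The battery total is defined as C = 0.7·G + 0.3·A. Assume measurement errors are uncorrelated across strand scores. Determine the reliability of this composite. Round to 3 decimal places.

Var(C) = 0.7²·19.9² + 0.3²·24.1² + 2·[0.21·19.9·24.1·0.14] = 246.318 + 28.1999 = 274.518.
Because errors are independent across components, Cov(Tᵢ,Tⱼ) = Cov(Xᵢ,Xⱼ); the off-diagonal part of the true-score variance is the same as above.
True-score variance = [0.7²·19.9²·0.61 + 0.3²·24.1²·0.61] + 28.1999 = 150.254 + 28.1999 = 178.454.
Reliability = 178.454 / 274.518 = 0.650.

0.650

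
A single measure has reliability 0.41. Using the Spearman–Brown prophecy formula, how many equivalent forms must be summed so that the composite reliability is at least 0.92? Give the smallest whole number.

17

k ≥ ρ*(1−ρ₁)/(ρ₁(1−ρ*)) = 0.92·0.59 / (0.41·0.08) = 16.549.
Smallest integer k = 17.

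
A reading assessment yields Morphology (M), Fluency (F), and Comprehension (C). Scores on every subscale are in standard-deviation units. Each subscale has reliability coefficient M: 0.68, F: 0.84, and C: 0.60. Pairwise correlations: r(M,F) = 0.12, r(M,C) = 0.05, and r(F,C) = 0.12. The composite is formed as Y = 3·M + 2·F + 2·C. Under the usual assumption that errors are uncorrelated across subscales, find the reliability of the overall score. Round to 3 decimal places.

Var(Y) = 3² + 2² + 2² + 2·[6·0.12 + 6·0.05 + 4·0.12] = 17 + 3 = 20.
Under uncorrelated errors the observed covariances equal the true-score covariances, so only the own-variance terms attenuate.
True-score variance = [3²·0.68 + 2²·0.84 + 2²·0.60] + 3 = 11.88 + 3 = 14.88.
Reliability = 14.88 / 20 = 0.744.

0.744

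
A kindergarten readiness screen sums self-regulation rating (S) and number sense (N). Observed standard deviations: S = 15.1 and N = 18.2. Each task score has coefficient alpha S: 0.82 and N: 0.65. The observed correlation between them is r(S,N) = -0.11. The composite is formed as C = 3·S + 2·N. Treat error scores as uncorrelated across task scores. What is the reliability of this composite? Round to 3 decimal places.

Var(C) = 3²·15.1² + 2²·18.2² + 2·[6·15.1·18.2·(-0.11)] = 3377.05 − 362.762 = 3014.29.
Under uncorrelated errors the observed covariances equal the true-score covariances, so only the own-variance terms attenuate.
True-score variance = [3²·15.1²·0.82 + 2²·18.2²·0.65] − 362.762 = 2543.94 − 362.762 = 2181.18.
Reliability = 2181.18 / 3014.29 = 0.724.

0.724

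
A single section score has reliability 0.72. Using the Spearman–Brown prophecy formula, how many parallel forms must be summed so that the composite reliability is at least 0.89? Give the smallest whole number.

k ≥ ρ*(1−ρ₁)/(ρ₁(1−ρ*)) = 0.89·0.28 / (0.72·0.11) = 3.146.
Smallest integer k = 4.

4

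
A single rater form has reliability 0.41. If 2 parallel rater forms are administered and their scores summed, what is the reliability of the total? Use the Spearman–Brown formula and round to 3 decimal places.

ρ_k = kρ / (1 + (k−1)ρ) = 2·0.41 / (1 + 1·0.41) = 0.820 / 1.410 = 0.582.

0.582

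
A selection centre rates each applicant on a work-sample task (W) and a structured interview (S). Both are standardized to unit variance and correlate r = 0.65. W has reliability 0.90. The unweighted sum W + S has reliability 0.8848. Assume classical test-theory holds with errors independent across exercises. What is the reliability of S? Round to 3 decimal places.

0.720

Var(W+S) = 2 + 2·0.65 = 3.300.
True-score variance = ρ_W + ρ_S + 2·0.65, so 0.8848 = (0.90 + ρ_S + 1.30) / 3.300.
ρ_S = 0.8848·3.300 − 0.90 − 1.30 = 0.720.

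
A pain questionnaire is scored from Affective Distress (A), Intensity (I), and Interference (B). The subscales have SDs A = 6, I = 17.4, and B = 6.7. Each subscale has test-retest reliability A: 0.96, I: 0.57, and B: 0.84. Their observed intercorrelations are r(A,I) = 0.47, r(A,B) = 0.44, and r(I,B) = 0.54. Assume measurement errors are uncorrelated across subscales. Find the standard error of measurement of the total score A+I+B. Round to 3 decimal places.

Var(total) = 383.65 + 259.418 = 643.068.
True-score variance = 244.841 + 259.418 = 504.259, so reliability = 0.7841.
Error variance = 643.068 − 504.259 = 138.809; SEM = √138.809 = 11.782.

11.782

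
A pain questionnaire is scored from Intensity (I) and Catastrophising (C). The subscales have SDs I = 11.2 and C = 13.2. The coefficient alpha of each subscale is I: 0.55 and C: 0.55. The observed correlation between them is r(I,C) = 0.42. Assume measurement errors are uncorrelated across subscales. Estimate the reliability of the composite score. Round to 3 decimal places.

0.682

Var(I+C) = 11.2² + 13.2² + 2·[11.2·13.2·0.42] = 299.68 + 124.186 = 423.866.
Because errors are independent across components, Cov(Tᵢ,Tⱼ) = Cov(Xᵢ,Xⱼ); the off-diagonal part of the true-score variance is the same as above.
True-score variance = [11.2²·0.55 + 13.2²·0.55] + 124.186 = 164.824 + 124.186 = 289.01.
Reliability = 289.01 / 423.866 = 0.682.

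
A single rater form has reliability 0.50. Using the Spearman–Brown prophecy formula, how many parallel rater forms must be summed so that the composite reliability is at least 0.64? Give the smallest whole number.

2

k ≥ ρ*(1−ρ₁)/(ρ₁(1−ρ*)) = 0.64·0.50 / (0.50·0.36) = 1.778.
Smallest integer k = 2.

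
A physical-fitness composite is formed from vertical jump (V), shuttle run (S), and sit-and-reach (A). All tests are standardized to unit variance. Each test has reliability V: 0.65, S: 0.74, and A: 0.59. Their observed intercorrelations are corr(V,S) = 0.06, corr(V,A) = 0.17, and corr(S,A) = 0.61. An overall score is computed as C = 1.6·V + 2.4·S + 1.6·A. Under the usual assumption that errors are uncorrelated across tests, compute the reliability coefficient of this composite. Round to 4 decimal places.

0.7962

Var(C) = 1.6² + 2.4² + 1.6² + 2·[3.84·0.06 + 2.56·0.17 + 3.84·0.61] = 10.88 + 6.016 = 16.896.
Under uncorrelated errors the observed covariances equal the true-score covariances, so only the own-variance terms attenuate.
True-score variance = [1.6²·0.65 + 2.4²·0.74 + 1.6²·0.59] + 6.016 = 7.4368 + 6.016 = 13.4528.
Reliability = 13.4528 / 16.896 = 0.7962.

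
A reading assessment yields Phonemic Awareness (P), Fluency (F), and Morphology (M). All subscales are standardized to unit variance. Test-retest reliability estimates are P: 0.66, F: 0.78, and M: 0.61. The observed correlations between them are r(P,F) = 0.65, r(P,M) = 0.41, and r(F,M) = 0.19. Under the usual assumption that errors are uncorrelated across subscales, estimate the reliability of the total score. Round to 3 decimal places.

0.827

Var(P+F+M) = 3 + 2·[0.65 + 0.41 + 0.19] = 3 + 2.5 = 5.5.
Because errors are independent across components, Cov(Tᵢ,Tⱼ) = Cov(Xᵢ,Xⱼ); the off-diagonal part of the true-score variance is the same as above.
True-score variance = [0.66 + 0.78 + 0.61] + 2.5 = 2.05 + 2.5 = 4.55.
Reliability = 4.55 / 5.5 = 0.827.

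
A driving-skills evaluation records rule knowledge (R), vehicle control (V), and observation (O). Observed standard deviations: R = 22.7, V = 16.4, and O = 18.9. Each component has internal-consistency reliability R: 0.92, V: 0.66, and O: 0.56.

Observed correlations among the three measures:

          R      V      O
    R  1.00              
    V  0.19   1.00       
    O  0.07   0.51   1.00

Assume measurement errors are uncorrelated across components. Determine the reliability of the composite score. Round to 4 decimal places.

0.8253

Var(R+V+O) = 22.7² + 16.4² + 18.9² + 2·[22.7·16.4·0.19 + 22.7·18.9·0.07 + 16.4·18.9·0.51] = 1141.46 + 517.69 = 1659.15.
Under uncorrelated errors the observed covariances equal the true-score covariances, so only the own-variance terms attenuate.
True-score variance = [22.7²·0.92 + 16.4²·0.66 + 18.9²·0.56] + 517.69 = 851.618 + 517.69 = 1369.31.
Reliability = 1369.31 / 1659.15 = 0.8253.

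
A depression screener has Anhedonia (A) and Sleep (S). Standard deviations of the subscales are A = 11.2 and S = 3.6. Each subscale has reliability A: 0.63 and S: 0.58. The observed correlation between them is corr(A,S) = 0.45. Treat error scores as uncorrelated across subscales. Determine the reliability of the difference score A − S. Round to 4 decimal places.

Var(A−S) = 11.2² + 3.6² − 2·11.2·3.6·0.45 = 138.4 − 36.288 = 102.112.
Because errors are independent across components, Cov(Tᵢ,Tⱼ) = Cov(Xᵢ,Xⱼ); the off-diagonal part of the true-score variance is the same as above.
True-score variance = [11.2²·0.63 + 3.6²·0.58] − 36.288 = 86.544 − 36.288 = 50.256.
Reliability = 50.256 / 102.112 = 0.4922.

0.4922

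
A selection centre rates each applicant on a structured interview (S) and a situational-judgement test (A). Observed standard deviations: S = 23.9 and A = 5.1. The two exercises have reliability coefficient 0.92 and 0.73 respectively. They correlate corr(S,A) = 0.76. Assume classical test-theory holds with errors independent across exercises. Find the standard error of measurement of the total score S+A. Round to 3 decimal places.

Var(total) = 597.22 + 185.273 = 782.493.
True-score variance = 544.5 + 185.273 = 729.773, so reliability = 0.9326.
Error variance = 782.493 − 729.773 = 52.7195; SEM = √52.7195 = 7.261.

7.261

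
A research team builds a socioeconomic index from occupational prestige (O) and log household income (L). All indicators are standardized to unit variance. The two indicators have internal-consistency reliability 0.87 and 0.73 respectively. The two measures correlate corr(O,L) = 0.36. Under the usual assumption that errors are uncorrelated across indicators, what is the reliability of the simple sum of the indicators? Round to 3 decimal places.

Var(O+L) = 2 + 2·[0.36] = 2 + 0.72 = 2.72.
With uncorrelated errors the cross-covariances are all true-score covariance, so they carry over unchanged; only the diagonal terms shrink to ρᵢσᵢ².
True-score variance = [0.87 + 0.73] + 0.72 = 1.6 + 0.72 = 2.32.
Reliability = 2.32 / 2.72 = 0.853.

0.853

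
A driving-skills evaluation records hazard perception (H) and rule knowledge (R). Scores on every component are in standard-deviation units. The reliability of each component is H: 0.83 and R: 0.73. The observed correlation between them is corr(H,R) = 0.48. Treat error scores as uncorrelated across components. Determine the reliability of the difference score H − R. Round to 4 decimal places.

0.5769

Var(H−R) = 1 + 1 − 2·0.48 = 2 − 0.96 = 1.04.
Under uncorrelated errors the observed covariances equal the true-score covariances, so only the own-variance terms attenuate.
True-score variance = [0.83 + 0.73] − 0.96 = 1.56 − 0.96 = 0.6.
Reliability = 0.6 / 1.04 = 0.5769.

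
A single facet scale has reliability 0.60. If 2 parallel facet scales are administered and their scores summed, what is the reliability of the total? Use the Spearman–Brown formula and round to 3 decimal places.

ρ_k = kρ / (1 + (k−1)ρ) = 2·0.60 / (1 + 1·0.60) = 1.200 / 1.600 = 0.750.

0.750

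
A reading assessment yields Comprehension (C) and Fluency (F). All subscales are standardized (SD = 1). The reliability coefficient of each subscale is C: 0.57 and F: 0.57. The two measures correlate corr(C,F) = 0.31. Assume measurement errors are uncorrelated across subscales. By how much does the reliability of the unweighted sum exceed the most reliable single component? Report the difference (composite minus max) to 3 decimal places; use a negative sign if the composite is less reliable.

Var(sum) = 2 + 0.62 = 2.62; true-score variance = 1.14 + 0.62 = 1.76; composite reliability = 0.6718.
Max component reliability = 0.5700.
Difference = 0.6718 − 0.5700 = 0.102.

0.102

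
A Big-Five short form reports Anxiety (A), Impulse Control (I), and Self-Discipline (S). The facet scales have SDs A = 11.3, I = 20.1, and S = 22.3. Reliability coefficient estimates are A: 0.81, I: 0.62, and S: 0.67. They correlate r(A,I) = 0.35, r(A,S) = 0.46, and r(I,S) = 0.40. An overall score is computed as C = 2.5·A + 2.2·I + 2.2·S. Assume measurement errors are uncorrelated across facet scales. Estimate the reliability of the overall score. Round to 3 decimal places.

0.813

Var(C) = 2.5²·11.3² + 2.2²·20.1² + 2.2²·22.3² + 2·[5.5·11.3·20.1·0.35 + 5.5·11.3·22.3·0.46 + 4.84·20.1·22.3·0.40] = 5160.35 + 3885.07 = 9045.42.
Because errors are independent across components, Cov(Tᵢ,Tⱼ) = Cov(Xᵢ,Xⱼ); the off-diagonal part of the true-score variance is the same as above.
True-score variance = [2.5²·11.3²·0.81 + 2.2²·20.1²·0.62 + 2.2²·22.3²·0.67] + 3885.07 = 3471.4 + 3885.07 = 7356.46.
Reliability = 7356.46 / 9045.42 = 0.813.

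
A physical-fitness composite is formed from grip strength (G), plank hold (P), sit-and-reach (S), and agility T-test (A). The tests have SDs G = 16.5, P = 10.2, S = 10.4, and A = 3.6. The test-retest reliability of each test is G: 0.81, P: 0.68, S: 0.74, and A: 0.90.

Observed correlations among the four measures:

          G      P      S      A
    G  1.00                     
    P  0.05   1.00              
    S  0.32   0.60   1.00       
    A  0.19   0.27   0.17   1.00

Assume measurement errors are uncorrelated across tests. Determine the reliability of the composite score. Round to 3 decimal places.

0.858

Var(G+P+S+A) = 16.5² + 10.2² + 10.4² + 3.6² + 2·[16.5·10.2·0.05 + 16.5·10.4·0.32 + 16.5·3.6·0.19 + 10.2·10.4·0.60 + 10.2·3.6·0.27 + 10.4·3.6·0.17] = 497.41 + 309.08 = 806.49.
Because errors are independent across components, Cov(Tᵢ,Tⱼ) = Cov(Xᵢ,Xⱼ); the off-diagonal part of the true-score variance is the same as above.
True-score variance = [16.5²·0.81 + 10.2²·0.68 + 10.4²·0.74 + 3.6²·0.90] + 309.08 = 382.972 + 309.08 = 692.053.
Reliability = 692.053 / 806.49 = 0.858.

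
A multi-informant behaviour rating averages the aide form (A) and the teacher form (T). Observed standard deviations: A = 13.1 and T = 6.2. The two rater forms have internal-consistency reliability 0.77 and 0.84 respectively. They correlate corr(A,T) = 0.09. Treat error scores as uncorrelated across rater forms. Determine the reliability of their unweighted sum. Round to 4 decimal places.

Var(A+T) = 13.1² + 6.2² + 2·[13.1·6.2·0.09] = 210.05 + 14.6196 = 224.67.
Because errors are independent across components, Cov(Tᵢ,Tⱼ) = Cov(Xᵢ,Xⱼ); the off-diagonal part of the true-score variance is the same as above.
True-score variance = [13.1²·0.77 + 6.2²·0.84] + 14.6196 = 164.429 + 14.6196 = 179.049.
Reliability = 179.049 / 224.67 = 0.7969.

0.7969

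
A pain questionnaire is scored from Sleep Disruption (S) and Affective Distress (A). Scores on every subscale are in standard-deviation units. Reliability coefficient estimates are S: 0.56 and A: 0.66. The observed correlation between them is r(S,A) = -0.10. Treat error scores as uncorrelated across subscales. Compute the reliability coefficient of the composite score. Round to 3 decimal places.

0.567

Var(S+A) = 2 + 2·[(-0.10)] = 2 − 0.2 = 1.8.
Under uncorrelated errors the observed covariances equal the true-score covariances, so only the own-variance terms attenuate.
True-score variance = [0.56 + 0.66] − 0.2 = 1.22 − 0.2 = 1.02.
Reliability = 1.02 / 1.8 = 0.567.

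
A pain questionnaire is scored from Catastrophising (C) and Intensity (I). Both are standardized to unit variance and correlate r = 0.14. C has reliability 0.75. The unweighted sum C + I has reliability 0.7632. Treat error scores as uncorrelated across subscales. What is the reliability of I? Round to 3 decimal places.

Var(C+I) = 2 + 2·0.14 = 2.280.
True-score variance = ρ_C + ρ_I + 2·0.14, so 0.7632 = (0.75 + ρ_I + 0.28) / 2.280.
ρ_I = 0.7632·2.280 − 0.75 − 0.28 = 0.710.

0.710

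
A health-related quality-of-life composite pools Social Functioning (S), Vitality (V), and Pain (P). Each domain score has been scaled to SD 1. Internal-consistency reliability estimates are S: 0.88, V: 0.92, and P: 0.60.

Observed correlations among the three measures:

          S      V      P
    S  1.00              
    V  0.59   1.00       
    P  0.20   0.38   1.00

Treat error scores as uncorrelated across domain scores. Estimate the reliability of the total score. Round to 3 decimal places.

Var(S+V+P) = 3 + 2·[0.59 + 0.20 + 0.38] = 3 + 2.34 = 5.34.
Because errors are independent across components, Cov(Tᵢ,Tⱼ) = Cov(Xᵢ,Xⱼ); the off-diagonal part of the true-score variance is the same as above.
True-score variance = [0.88 + 0.92 + 0.60] + 2.34 = 2.4 + 2.34 = 4.74.
Reliability = 4.74 / 5.34 = 0.888.

0.888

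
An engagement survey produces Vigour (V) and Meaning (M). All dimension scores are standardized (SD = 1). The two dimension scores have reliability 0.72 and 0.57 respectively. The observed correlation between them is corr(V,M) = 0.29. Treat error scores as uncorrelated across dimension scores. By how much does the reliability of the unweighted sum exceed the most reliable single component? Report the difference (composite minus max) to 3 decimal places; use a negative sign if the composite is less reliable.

0.005

Var(sum) = 2 + 0.58 = 2.58; true-score variance = 1.29 + 0.58 = 1.87; composite reliability = 0.7248.
Max component reliability = 0.7200.
Difference = 0.7248 − 0.7200 = 0.005.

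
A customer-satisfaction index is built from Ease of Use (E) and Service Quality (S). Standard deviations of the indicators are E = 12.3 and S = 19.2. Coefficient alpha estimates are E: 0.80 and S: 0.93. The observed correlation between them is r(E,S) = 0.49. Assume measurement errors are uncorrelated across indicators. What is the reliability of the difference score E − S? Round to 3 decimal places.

Var(E−S) = 12.3² + 19.2² − 2·12.3·19.2·0.49 = 519.93 − 231.437 = 288.493.
Because errors are independent across components, Cov(Tᵢ,Tⱼ) = Cov(Xᵢ,Xⱼ); the off-diagonal part of the true-score variance is the same as above.
True-score variance = [12.3²·0.80 + 19.2²·0.93] − 231.437 = 463.867 − 231.437 = 232.43.
Reliability = 232.43 / 288.493 = 0.806.

0.806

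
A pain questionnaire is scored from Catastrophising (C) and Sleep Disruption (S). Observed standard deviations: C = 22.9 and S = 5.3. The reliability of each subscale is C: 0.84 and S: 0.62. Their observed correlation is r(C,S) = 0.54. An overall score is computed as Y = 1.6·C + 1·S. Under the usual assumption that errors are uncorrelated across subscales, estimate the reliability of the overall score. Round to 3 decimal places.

Var(Y) = 1.6²·22.9² + 5.3² + 2·[1.6·22.9·5.3·0.54] = 1370.58 + 209.727 = 1580.31.
Under uncorrelated errors the observed covariances equal the true-score covariances, so only the own-variance terms attenuate.
True-score variance = [1.6²·22.9²·0.84 + 5.3²·0.62] + 209.727 = 1145.11 + 209.727 = 1354.83.
Reliability = 1354.83 / 1580.31 = 0.857.

0.857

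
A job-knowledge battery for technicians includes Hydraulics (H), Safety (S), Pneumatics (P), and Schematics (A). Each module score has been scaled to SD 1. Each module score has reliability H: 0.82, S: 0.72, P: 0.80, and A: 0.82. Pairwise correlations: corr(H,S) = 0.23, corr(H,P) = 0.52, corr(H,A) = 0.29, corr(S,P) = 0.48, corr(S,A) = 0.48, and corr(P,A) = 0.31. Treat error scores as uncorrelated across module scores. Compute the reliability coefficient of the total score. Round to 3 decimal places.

Var(H+S+P+A) = 4 + 2·[0.23 + 0.52 + 0.29 + 0.48 + 0.48 + 0.31] = 4 + 4.62 = 8.62.
With uncorrelated errors the cross-covariances are all true-score covariance, so they carry over unchanged; only the diagonal terms shrink to ρᵢσᵢ².
True-score variance = [0.82 + 0.72 + 0.80 + 0.82] + 4.62 = 3.16 + 4.62 = 7.78.
Reliability = 7.78 / 8.62 = 0.903.

0.903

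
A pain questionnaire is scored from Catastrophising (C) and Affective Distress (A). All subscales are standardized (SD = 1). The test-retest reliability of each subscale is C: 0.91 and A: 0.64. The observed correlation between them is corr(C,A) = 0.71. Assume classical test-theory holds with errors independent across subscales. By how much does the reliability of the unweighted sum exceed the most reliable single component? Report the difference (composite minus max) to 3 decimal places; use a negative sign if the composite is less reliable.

-0.042

Var(sum) = 2 + 1.42 = 3.42; true-score variance = 1.55 + 1.42 = 2.97; composite reliability = 0.8684.
Max component reliability = 0.9100.
Difference = 0.8684 − 0.9100 = -0.042.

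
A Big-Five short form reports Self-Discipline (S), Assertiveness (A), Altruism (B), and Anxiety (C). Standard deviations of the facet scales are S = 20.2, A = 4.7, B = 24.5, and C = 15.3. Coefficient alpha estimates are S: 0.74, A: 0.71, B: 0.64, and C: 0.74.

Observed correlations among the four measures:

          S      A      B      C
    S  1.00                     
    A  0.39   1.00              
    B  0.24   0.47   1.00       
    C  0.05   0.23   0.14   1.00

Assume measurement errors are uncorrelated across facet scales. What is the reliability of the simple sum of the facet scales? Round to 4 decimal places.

Var(S+A+B+C) = 20.2² + 4.7² + 24.5² + 15.3² + 2·[20.2·4.7·0.39 + 20.2·24.5·0.24 + 20.2·15.3·0.05 + 4.7·24.5·0.47 + 4.7·15.3·0.23 + 24.5·15.3·0.14] = 1264.47 + 588.789 = 1853.26.
With uncorrelated errors the cross-covariances are all true-score covariance, so they carry over unchanged; only the diagonal terms shrink to ρᵢσᵢ².
True-score variance = [20.2²·0.74 + 4.7²·0.71 + 24.5²·0.64 + 15.3²·0.74] + 588.789 = 875.02 + 588.789 = 1463.81.
Reliability = 1463.81 / 1853.26 = 0.7899.

0.7899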